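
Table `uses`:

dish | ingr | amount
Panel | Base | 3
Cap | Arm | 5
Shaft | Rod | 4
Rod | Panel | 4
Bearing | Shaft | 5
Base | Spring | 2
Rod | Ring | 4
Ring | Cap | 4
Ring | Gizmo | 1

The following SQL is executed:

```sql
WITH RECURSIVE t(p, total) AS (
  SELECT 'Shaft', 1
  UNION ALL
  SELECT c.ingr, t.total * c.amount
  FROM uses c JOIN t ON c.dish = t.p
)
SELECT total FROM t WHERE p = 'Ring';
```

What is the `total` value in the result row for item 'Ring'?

Base: (Shaft, total=1).
Iteration 1: components of {Shaft} -> Rod = 1*4 = 4.
Iteration 2: components of {Rod} -> Panel = 4*4 = 16, Ring = 4*4 = 16.
Iteration 3: components of {Panel,Ring} -> Base = 16*3 = 48, Cap = 16*4 = 64, Gizmo = 16*1 = 16.
Iteration 4: components of {Base,Cap,Gizmo} -> Arm = 64*5 = 320, Spring = 48*2 = 96.
Iteration 5: no further components; recursion stops.

16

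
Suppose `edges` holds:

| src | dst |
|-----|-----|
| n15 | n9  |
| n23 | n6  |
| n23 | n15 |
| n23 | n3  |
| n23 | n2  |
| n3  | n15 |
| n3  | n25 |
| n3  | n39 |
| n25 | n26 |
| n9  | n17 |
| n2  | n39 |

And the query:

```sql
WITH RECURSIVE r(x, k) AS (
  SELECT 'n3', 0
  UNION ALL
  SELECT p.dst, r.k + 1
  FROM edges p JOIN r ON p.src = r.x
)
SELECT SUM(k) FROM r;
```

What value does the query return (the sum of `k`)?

Base: (n3, k=0).
Iteration 1: edges from {n3} -> (n15, k=1), (n25, k=1), (n39, k=1).
Iteration 2: edges from {n15,n25,n39} -> (n26, k=2), (n9, k=2).
Iteration 3: edges from {n26,n9} -> (n17, k=3).
Iteration 4: no outgoing edges from {n17}; recursion stops.
SUM(k) = 0 + 1 + 1 + 1 + 2 + 2 + 3 = 10.

10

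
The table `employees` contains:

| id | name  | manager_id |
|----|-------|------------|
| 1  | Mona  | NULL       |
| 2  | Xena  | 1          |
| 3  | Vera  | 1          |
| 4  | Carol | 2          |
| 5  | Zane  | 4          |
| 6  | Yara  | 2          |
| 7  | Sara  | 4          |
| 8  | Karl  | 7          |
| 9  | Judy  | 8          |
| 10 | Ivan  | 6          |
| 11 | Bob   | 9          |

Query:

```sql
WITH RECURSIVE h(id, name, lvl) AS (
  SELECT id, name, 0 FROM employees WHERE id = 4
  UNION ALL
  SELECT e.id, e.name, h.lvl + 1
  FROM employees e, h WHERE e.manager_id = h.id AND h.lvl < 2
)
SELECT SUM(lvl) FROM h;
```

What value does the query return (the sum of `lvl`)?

Base: id=4 (Carol) at lvl 0.
Iteration 1: rows with manager_id in {4} -> Zane (id 5, lvl 1), Sara (id 7, lvl 1).
Iteration 2: rows with manager_id in {5,7} -> Karl (id 8, lvl 2).
Iteration 3: lvl < 2 fails for all current rows; recursion stops.
SUM(lvl) = 0 + 1 + 1 + 2 = 4.

4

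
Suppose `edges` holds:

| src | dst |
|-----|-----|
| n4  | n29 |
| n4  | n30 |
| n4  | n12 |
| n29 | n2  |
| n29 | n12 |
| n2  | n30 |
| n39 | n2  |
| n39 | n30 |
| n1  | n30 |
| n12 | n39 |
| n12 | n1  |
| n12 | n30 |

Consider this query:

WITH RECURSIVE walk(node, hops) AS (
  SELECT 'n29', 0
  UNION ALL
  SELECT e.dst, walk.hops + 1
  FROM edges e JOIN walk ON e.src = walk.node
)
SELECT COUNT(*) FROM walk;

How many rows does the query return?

Base: (n29, hops=0).
Iteration 1: edges from {n29} -> (n12, hops=1), (n2, hops=1).
Iteration 2: edges from {n12,n2} -> (n1, hops=2), (n30, hops=2) x2, (n39, hops=2). [UNION ALL keeps all 4 new rows, including repeats]
Iteration 3: edges from {n1,n30,n39} -> (n2, hops=3), (n30, hops=3) x2. [UNION ALL keeps all 3 new rows, including repeats]
Iteration 4: edges from {n2,n30} -> (n30, hops=4).
Iteration 5: no outgoing edges from {n30}; recursion stops.
Total rows emitted: 11.

11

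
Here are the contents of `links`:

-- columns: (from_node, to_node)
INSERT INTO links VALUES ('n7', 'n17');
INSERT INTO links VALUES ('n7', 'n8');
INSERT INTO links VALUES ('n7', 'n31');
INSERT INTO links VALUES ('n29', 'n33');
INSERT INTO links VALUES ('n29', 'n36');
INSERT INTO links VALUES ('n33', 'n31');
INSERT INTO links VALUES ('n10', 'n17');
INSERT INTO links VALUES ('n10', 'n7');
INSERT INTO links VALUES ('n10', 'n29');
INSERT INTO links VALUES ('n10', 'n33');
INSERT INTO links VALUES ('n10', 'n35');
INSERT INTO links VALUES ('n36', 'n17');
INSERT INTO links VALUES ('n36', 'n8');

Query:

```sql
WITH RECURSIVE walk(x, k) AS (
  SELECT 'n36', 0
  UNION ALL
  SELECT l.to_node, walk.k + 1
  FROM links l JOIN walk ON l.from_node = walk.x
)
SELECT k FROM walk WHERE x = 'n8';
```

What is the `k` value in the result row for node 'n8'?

1

Base: (n36, k=0).
Iteration 1: edges from {n36} -> (n17, k=1), (n8, k=1).
Iteration 2: no outgoing edges from {n17,n8}; recursion stops.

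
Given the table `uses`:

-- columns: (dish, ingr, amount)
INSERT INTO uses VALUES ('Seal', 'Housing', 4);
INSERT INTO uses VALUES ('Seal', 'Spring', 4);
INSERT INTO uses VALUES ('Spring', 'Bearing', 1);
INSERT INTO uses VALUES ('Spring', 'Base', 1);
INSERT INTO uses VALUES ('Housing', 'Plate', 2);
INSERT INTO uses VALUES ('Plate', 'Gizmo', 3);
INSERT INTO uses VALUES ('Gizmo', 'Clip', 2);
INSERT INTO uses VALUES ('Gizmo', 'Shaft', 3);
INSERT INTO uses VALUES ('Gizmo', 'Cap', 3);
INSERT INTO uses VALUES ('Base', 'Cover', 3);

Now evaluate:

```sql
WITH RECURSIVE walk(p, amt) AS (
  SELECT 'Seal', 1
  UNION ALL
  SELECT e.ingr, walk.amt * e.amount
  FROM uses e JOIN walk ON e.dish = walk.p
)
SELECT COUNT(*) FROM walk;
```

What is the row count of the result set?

Base: (Seal, amt=1).
Iteration 1: components of {Seal} -> Housing = 1*4 = 4, Spring = 1*4 = 4.
Iteration 2: components of {Housing,Spring} -> Base = 4*1 = 4, Bearing = 4*1 = 4, Plate = 4*2 = 8.
Iteration 3: components of {Base,Bearing,Plate} -> Cover = 4*3 = 12, Gizmo = 8*3 = 24.
Iteration 4: components of {Cover,Gizmo} -> Cap = 24*3 = 72, Clip = 24*2 = 48, Shaft = 24*3 = 72.
Iteration 5: no further components; recursion stops.
Total rows emitted: 11.

11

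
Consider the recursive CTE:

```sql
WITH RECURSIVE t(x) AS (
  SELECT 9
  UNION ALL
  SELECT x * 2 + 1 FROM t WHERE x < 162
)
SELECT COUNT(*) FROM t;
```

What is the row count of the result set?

6

Base: x=9.
Iteration 1: 9 < 162 holds -> x = 9 * 2 + 1 = 19.
Iteration 2: 19 < 162 holds -> x = 19 * 2 + 1 = 39.
Iteration 3: 39 < 162 holds -> x = 39 * 2 + 1 = 79.
Iteration 4: 79 < 162 holds -> x = 79 * 2 + 1 = 159.
Iteration 5: 159 < 162 holds -> x = 159 * 2 + 1 = 319.
Iteration 6: 319 < 162 fails; recursion stops.
Total rows emitted: 6.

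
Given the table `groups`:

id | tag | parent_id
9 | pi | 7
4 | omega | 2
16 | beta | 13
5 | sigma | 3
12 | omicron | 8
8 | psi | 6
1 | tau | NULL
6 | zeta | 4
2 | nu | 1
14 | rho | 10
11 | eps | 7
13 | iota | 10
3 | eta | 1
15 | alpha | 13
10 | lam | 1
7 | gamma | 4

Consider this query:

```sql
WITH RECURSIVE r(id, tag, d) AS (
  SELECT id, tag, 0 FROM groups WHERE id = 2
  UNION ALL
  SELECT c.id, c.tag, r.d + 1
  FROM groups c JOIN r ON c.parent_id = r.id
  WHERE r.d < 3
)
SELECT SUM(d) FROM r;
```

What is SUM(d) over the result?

Base: id=2 (nu) at d 0.
Iteration 1: rows with parent_id in {2} -> omega (id 4, d 1).
Iteration 2: rows with parent_id in {4} -> zeta (id 6, d 2), gamma (id 7, d 2).
Iteration 3: rows with parent_id in {6,7} -> psi (id 8, d 3), pi (id 9, d 3), eps (id 11, d 3).
Iteration 4: d < 3 fails for all current rows; recursion stops.
SUM(d) = 0 + 1 + 2 + 2 + 3 + 3 + 3 = 14.

14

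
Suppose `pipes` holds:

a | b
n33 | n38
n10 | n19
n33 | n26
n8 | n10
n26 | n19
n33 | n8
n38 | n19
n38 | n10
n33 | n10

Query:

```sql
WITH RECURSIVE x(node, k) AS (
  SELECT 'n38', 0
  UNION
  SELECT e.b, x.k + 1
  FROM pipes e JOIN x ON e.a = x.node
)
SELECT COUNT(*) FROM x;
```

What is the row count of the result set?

4

Base: (n38, k=0).
Iteration 1: edges from {n38} -> (n10, k=1), (n19, k=1).
Iteration 2: edges from {n10,n19} -> (n19, k=2).
Iteration 3: no outgoing edges from {n19}; recursion stops.
Total rows emitted: 4.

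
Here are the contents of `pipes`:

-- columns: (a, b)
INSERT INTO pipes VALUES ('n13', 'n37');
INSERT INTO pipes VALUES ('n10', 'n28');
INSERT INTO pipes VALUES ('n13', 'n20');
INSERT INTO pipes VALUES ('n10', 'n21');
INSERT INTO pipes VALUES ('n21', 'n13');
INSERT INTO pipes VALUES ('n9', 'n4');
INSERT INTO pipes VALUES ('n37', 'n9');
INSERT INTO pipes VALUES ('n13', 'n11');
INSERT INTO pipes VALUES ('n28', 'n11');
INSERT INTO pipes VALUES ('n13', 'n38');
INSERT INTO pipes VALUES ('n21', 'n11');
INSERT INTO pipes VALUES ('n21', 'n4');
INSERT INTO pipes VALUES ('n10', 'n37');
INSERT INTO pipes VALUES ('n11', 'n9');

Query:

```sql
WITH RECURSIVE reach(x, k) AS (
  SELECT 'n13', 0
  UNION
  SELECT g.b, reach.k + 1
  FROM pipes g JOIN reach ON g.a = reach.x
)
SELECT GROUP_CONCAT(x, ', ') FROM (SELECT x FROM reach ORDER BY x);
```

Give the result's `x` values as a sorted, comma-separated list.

n11, n13, n20, n37, n38, n4, n9

Base: (n13, k=0).
Iteration 1: edges from {n13} -> (n11, k=1), (n20, k=1), (n37, k=1), (n38, k=1).
Iteration 2: edges from {n11,n20,n37,n38} -> (n9, k=2). [UNION drops 1 duplicate row(s)]
Iteration 3: edges from {n9} -> (n4, k=3).
Iteration 4: no outgoing edges from {n4}; recursion stops.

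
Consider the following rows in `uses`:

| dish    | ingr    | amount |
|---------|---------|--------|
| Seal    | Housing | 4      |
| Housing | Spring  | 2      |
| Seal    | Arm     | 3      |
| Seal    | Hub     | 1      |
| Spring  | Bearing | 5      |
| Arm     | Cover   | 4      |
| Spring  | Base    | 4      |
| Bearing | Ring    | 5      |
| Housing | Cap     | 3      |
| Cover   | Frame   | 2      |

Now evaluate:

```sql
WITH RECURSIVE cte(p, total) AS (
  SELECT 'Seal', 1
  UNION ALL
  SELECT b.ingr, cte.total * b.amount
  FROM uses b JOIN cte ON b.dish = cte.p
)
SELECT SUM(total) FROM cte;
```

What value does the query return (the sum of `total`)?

Base: (Seal, total=1).
Iteration 1: components of {Seal} -> Arm = 1*3 = 3, Housing = 1*4 = 4, Hub = 1*1 = 1.
Iteration 2: components of {Arm,Housing,Hub} -> Cap = 4*3 = 12, Cover = 3*4 = 12, Spring = 4*2 = 8.
Iteration 3: components of {Cap,Cover,Spring} -> Base = 8*4 = 32, Bearing = 8*5 = 40, Frame = 12*2 = 24.
Iteration 4: components of {Base,Bearing,Frame} -> Ring = 40*5 = 200.
Iteration 5: no further components; recursion stops.
SUM(total) = 1 + 4 + 3 + 1 + 8 + 12 + 12 + 40 + 32 + 24 + 200 = 337.

337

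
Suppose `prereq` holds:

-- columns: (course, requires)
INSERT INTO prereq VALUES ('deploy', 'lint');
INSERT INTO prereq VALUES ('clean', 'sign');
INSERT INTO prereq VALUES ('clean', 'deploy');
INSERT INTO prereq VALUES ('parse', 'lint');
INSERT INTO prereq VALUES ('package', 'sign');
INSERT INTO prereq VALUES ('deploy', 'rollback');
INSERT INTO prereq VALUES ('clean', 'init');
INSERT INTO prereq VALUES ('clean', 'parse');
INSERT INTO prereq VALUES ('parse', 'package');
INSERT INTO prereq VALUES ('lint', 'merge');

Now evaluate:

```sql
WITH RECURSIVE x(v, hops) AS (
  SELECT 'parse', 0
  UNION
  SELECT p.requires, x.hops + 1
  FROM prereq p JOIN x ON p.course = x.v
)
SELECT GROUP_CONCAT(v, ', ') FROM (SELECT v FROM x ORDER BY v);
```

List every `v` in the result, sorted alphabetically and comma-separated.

Base: (parse, hops=0).
Iteration 1: edges from {parse} -> (lint, hops=1), (package, hops=1).
Iteration 2: edges from {lint,package} -> (merge, hops=2), (sign, hops=2).
Iteration 3: no outgoing edges from {merge,sign}; recursion stops.

lint, merge, package, parse, sign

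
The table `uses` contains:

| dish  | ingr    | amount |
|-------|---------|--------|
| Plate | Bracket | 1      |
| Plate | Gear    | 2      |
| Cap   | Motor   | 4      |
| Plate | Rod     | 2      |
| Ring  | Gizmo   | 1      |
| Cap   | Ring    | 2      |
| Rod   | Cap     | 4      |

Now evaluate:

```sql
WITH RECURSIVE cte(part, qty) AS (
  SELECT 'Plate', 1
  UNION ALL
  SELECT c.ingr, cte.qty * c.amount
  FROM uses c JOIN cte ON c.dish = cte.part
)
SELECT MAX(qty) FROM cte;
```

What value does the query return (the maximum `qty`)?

Base: (Plate, qty=1).
Iteration 1: components of {Plate} -> Bracket = 1*1 = 1, Gear = 1*2 = 2, Rod = 1*2 = 2.
Iteration 2: components of {Bracket,Gear,Rod} -> Cap = 2*4 = 8.
Iteration 3: components of {Cap} -> Motor = 8*4 = 32, Ring = 8*2 = 16.
Iteration 4: components of {Motor,Ring} -> Gizmo = 16*1 = 16.
Iteration 5: no further components; recursion stops.
qty values: 1, 2, 2, 1, 8, 32, 16, 16; the maximum is 32.

32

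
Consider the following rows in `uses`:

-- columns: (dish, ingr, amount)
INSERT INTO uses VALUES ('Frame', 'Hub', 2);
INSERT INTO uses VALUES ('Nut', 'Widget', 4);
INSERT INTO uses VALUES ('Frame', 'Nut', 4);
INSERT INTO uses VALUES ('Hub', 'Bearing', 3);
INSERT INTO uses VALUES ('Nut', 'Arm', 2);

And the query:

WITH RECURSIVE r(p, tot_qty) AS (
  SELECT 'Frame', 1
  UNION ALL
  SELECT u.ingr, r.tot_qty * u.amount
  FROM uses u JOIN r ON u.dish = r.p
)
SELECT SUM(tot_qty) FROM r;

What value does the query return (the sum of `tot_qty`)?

Base: (Frame, tot_qty=1).
Iteration 1: components of {Frame} -> Hub = 1*2 = 2, Nut = 1*4 = 4.
Iteration 2: components of {Hub,Nut} -> Arm = 4*2 = 8, Bearing = 2*3 = 6, Widget = 4*4 = 16.
Iteration 3: no further components; recursion stops.
SUM(tot_qty) = 1 + 2 + 4 + 6 + 8 + 16 = 37.

37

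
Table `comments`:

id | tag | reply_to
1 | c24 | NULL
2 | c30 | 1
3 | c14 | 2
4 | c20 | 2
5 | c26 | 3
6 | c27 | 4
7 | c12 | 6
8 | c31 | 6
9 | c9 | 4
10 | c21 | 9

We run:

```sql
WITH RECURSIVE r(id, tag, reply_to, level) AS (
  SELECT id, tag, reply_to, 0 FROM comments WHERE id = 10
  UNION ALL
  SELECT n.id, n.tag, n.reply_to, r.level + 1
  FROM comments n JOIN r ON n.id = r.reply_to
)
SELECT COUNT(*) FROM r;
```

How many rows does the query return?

Base: id=10 (c21), reply_to=9, level 0.
Iteration 1: join on id=9 -> c9 (id 9, reply_to=4, level 1).
Iteration 2: join on id=4 -> c20 (id 4, reply_to=2, level 2).
Iteration 3: join on id=2 -> c30 (id 2, reply_to=1, level 3).
Iteration 4: join on id=1 -> c24 (id 1, reply_to=NULL, level 4).
Iteration 5: reply_to is NULL; no match; recursion stops.
Total rows emitted: 5.

5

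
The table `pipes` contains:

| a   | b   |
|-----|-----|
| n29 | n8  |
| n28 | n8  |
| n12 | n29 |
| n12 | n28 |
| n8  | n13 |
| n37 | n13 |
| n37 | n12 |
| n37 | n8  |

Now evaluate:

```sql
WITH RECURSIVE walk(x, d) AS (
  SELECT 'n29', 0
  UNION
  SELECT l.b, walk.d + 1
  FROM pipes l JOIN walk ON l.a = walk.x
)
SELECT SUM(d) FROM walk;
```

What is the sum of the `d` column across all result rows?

Base: (n29, d=0).
Iteration 1: edges from {n29} -> (n8, d=1).
Iteration 2: edges from {n8} -> (n13, d=2).
Iteration 3: no outgoing edges from {n13}; recursion stops.
SUM(d) = 0 + 1 + 2 = 3.

3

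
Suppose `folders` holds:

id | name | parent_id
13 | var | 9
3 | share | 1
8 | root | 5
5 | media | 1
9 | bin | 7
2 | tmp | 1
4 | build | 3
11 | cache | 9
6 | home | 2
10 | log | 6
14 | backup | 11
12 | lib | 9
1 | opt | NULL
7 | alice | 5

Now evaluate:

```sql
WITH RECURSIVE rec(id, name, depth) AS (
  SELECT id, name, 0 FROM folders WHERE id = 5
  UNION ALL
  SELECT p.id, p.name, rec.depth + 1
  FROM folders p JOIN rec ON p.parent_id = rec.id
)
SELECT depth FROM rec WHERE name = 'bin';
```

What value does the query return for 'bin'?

Base: id=5 (media) at depth 0.
Iteration 1: rows with parent_id in {5} -> alice (id 7, depth 1), root (id 8, depth 1).
Iteration 2: rows with parent_id in {7,8} -> bin (id 9, depth 2).
Iteration 3: rows with parent_id in {9} -> cache (id 11, depth 3), lib (id 12, depth 3), var (id 13, depth 3).
Iteration 4: rows with parent_id in {11,12,13} -> backup (id 14, depth 4).
Iteration 5: no rows with parent_id in {14}; recursion stops.

2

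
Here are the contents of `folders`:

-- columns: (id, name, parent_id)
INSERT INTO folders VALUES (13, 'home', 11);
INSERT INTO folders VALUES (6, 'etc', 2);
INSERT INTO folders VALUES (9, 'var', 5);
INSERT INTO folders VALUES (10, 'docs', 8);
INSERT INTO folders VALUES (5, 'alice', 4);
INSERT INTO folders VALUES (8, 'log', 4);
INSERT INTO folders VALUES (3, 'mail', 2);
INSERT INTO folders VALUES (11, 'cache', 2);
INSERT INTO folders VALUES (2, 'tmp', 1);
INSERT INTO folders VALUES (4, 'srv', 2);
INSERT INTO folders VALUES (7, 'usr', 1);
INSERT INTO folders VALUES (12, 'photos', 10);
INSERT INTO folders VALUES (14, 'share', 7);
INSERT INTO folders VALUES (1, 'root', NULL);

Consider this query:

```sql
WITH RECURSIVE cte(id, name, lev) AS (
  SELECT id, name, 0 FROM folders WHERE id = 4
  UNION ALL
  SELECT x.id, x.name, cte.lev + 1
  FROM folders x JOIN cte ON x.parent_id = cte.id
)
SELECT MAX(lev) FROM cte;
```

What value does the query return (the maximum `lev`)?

Base: id=4 (srv) at lev 0.
Iteration 1: rows with parent_id in {4} -> alice (id 5, lev 1), log (id 8, lev 1).
Iteration 2: rows with parent_id in {5,8} -> var (id 9, lev 2), docs (id 10, lev 2).
Iteration 3: rows with parent_id in {9,10} -> photos (id 12, lev 3).
Iteration 4: no rows with parent_id in {12}; recursion stops.
lev values: 0, 1, 1, 2, 2, 3; the maximum is 3.

3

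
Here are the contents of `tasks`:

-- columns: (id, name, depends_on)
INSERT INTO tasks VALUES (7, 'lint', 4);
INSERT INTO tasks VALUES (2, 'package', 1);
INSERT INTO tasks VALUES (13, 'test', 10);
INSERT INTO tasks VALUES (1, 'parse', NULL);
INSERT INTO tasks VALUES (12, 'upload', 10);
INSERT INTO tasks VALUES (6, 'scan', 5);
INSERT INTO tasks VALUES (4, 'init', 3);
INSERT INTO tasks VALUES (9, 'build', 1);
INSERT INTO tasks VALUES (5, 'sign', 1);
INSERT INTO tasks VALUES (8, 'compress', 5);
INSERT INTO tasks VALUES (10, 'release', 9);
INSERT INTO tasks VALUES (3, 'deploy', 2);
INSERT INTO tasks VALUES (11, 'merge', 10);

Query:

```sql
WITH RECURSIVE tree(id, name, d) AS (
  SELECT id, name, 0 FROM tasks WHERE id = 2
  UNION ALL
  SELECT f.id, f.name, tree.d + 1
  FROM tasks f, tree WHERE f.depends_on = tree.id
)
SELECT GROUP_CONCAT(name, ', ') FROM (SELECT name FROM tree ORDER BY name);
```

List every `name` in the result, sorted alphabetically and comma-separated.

deploy, init, lint, package

Base: id=2 (package) at d 0.
Iteration 1: rows with depends_on in {2} -> deploy (id 3, d 1).
Iteration 2: rows with depends_on in {3} -> init (id 4, d 2).
Iteration 3: rows with depends_on in {4} -> lint (id 7, d 3).
Iteration 4: no rows with depends_on in {7}; recursion stops.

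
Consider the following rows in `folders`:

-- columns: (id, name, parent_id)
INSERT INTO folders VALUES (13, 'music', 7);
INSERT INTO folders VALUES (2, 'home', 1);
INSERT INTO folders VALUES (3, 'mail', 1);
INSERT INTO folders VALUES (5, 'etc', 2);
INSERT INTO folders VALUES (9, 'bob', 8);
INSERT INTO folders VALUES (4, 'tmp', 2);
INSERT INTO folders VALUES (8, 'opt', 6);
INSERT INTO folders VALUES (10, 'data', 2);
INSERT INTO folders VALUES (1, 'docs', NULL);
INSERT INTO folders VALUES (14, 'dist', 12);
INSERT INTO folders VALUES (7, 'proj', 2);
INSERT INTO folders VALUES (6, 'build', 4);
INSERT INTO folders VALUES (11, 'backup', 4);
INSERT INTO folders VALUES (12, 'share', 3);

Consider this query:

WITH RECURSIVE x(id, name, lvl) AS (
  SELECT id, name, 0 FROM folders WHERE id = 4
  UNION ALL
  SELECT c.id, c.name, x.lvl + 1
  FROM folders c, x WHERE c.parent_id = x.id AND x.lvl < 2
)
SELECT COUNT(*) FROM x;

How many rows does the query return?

4

Base: id=4 (tmp) at lvl 0.
Iteration 1: rows with parent_id in {4} -> build (id 6, lvl 1), backup (id 11, lvl 1).
Iteration 2: rows with parent_id in {6,11} -> opt (id 8, lvl 2).
Iteration 3: lvl < 2 fails for all current rows; recursion stops.
Total rows emitted: 4.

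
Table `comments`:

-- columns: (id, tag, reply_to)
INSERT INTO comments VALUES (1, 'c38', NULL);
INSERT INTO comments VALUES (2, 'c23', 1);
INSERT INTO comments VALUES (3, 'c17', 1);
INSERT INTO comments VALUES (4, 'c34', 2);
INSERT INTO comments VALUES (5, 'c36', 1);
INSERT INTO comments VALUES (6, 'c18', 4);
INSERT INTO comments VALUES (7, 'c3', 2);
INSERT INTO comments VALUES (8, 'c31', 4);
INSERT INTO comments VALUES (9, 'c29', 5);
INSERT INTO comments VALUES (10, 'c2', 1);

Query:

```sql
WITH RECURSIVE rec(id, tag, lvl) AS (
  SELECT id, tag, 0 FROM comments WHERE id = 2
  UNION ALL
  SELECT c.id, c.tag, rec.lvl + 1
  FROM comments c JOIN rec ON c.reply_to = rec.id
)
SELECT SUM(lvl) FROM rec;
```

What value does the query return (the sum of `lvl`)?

6

Base: id=2 (c23) at lvl 0.
Iteration 1: rows with reply_to in {2} -> c34 (id 4, lvl 1), c3 (id 7, lvl 1).
Iteration 2: rows with reply_to in {4,7} -> c18 (id 6, lvl 2), c31 (id 8, lvl 2).
Iteration 3: no rows with reply_to in {6,8}; recursion stops.
SUM(lvl) = 0 + 1 + 1 + 2 + 2 = 6.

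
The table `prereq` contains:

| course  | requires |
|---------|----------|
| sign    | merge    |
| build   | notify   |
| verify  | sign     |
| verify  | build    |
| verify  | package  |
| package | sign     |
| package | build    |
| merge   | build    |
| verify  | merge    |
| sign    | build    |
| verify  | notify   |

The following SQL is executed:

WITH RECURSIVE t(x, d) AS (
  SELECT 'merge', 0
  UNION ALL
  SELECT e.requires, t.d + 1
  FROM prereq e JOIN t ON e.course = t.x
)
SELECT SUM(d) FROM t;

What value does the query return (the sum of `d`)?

Base: (merge, d=0).
Iteration 1: edges from {merge} -> (build, d=1).
Iteration 2: edges from {build} -> (notify, d=2).
Iteration 3: no outgoing edges from {notify}; recursion stops.
SUM(d) = 0 + 1 + 2 = 3.

3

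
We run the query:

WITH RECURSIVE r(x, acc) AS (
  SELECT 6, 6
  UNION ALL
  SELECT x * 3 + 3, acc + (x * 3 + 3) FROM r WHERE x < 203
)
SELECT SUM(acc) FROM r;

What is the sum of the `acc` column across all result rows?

1320

Base: x=6, acc=6.
Iteration 1: 6 < 203 holds -> x = 6 * 3 + 3 = 21, acc = 6 + 21 = 27.
Iteration 2: 21 < 203 holds -> x = 21 * 3 + 3 = 66, acc = 27 + 66 = 93.
Iteration 3: 66 < 203 holds -> x = 66 * 3 + 3 = 201, acc = 93 + 201 = 294.
Iteration 4: 201 < 203 holds -> x = 201 * 3 + 3 = 606, acc = 294 + 606 = 900.
Iteration 5: 606 < 203 fails; recursion stops.
SUM(acc) = 6 + 27 + 93 + 294 + 900 = 1320.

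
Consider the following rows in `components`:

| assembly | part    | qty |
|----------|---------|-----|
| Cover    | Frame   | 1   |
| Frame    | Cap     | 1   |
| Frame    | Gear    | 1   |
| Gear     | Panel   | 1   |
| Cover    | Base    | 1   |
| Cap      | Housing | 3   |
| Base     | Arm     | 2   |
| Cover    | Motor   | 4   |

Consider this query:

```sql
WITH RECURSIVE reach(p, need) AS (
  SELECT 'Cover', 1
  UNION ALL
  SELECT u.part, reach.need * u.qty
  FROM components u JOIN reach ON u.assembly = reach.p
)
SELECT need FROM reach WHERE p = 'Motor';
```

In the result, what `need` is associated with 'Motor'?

4

Base: (Cover, need=1).
Iteration 1: components of {Cover} -> Base = 1*1 = 1, Frame = 1*1 = 1, Motor = 1*4 = 4.
Iteration 2: components of {Base,Frame,Motor} -> Arm = 1*2 = 2, Cap = 1*1 = 1, Gear = 1*1 = 1.
Iteration 3: components of {Arm,Cap,Gear} -> Housing = 1*3 = 3, Panel = 1*1 = 1.
Iteration 4: no further components; recursion stops.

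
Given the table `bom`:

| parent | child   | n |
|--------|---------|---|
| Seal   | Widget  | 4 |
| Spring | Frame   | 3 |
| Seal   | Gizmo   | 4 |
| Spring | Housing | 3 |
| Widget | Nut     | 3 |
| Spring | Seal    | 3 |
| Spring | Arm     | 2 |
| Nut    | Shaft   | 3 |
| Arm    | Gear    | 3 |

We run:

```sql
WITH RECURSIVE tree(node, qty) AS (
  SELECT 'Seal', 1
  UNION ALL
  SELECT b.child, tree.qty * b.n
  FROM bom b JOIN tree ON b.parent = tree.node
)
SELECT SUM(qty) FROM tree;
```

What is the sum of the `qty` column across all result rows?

Base: (Seal, qty=1).
Iteration 1: components of {Seal} -> Gizmo = 1*4 = 4, Widget = 1*4 = 4.
Iteration 2: components of {Gizmo,Widget} -> Nut = 4*3 = 12.
Iteration 3: components of {Nut} -> Shaft = 12*3 = 36.
Iteration 4: no further components; recursion stops.
SUM(qty) = 1 + 4 + 4 + 12 + 36 = 57.

57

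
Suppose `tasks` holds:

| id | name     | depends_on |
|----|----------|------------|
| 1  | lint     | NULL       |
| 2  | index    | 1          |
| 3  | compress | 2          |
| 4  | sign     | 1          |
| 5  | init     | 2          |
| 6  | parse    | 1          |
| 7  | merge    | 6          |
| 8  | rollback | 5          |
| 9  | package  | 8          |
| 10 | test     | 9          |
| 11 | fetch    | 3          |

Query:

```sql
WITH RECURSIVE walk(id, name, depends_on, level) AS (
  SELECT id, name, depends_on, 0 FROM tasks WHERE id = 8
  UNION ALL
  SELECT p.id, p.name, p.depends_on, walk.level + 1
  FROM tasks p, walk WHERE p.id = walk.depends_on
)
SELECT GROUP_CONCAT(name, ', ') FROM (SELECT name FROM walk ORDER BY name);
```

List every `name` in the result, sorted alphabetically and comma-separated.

index, init, lint, rollback

Base: id=8 (rollback), depends_on=5, level 0.
Iteration 1: join on id=5 -> init (id 5, depends_on=2, level 1).
Iteration 2: join on id=2 -> index (id 2, depends_on=1, level 2).
Iteration 3: join on id=1 -> lint (id 1, depends_on=NULL, level 3).
Iteration 4: depends_on is NULL; no match; recursion stops.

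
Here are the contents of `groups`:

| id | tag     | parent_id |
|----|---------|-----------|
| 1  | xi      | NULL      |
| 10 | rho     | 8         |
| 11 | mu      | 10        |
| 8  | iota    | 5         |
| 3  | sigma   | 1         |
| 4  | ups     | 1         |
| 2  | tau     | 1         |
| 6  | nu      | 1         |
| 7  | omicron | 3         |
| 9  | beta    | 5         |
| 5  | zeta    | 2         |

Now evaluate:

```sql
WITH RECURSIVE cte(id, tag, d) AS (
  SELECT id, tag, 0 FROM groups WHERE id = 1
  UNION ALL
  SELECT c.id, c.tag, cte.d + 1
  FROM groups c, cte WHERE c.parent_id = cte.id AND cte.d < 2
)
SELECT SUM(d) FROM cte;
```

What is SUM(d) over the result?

Base: id=1 (xi) at d 0.
Iteration 1: rows with parent_id in {1} -> tau (id 2, d 1), sigma (id 3, d 1), ups (id 4, d 1), nu (id 6, d 1).
Iteration 2: rows with parent_id in {2,3,4,6} -> zeta (id 5, d 2), omicron (id 7, d 2).
Iteration 3: d < 2 fails for all current rows; recursion stops.
SUM(d) = 0 + 1 + 1 + 1 + 1 + 2 + 2 = 8.

8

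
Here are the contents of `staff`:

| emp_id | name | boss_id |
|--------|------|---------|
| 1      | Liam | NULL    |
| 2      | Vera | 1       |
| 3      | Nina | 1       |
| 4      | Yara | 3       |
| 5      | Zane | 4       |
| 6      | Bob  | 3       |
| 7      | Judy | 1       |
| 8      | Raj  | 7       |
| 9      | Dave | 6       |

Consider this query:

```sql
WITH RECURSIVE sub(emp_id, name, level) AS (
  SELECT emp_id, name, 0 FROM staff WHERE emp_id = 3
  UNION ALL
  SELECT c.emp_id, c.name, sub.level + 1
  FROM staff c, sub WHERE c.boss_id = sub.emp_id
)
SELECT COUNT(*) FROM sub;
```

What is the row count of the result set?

Base: emp_id=3 (Nina) at level 0.
Iteration 1: rows with boss_id in {3} -> Yara (id 4, level 1), Bob (id 6, level 1).
Iteration 2: rows with boss_id in {4,6} -> Zane (id 5, level 2), Dave (id 9, level 2).
Iteration 3: no rows with boss_id in {5,9}; recursion stops.
Total rows emitted: 5.

5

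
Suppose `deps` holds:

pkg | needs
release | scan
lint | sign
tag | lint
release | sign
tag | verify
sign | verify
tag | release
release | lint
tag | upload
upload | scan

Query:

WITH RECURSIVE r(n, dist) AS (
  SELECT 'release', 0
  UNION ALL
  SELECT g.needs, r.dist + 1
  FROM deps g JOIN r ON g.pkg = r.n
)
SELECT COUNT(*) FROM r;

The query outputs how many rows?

Base: (release, dist=0).
Iteration 1: edges from {release} -> (lint, dist=1), (scan, dist=1), (sign, dist=1).
Iteration 2: edges from {lint,scan,sign} -> (sign, dist=2), (verify, dist=2).
Iteration 3: edges from {sign,verify} -> (verify, dist=3).
Iteration 4: no outgoing edges from {verify}; recursion stops.
Total rows emitted: 7.

7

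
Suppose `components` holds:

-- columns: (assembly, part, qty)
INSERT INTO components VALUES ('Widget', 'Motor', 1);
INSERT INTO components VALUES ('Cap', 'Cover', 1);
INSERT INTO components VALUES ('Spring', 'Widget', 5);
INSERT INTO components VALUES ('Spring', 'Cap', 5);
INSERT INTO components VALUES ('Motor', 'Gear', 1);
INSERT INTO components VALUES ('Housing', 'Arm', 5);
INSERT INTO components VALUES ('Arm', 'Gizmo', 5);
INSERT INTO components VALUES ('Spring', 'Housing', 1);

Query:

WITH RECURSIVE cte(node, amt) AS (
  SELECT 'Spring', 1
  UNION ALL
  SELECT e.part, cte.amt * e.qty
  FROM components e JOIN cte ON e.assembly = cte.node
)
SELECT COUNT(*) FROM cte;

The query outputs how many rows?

Base: (Spring, amt=1).
Iteration 1: components of {Spring} -> Cap = 1*5 = 5, Housing = 1*1 = 1, Widget = 1*5 = 5.
Iteration 2: components of {Cap,Housing,Widget} -> Arm = 1*5 = 5, Cover = 5*1 = 5, Motor = 5*1 = 5.
Iteration 3: components of {Arm,Cover,Motor} -> Gear = 5*1 = 5, Gizmo = 5*5 = 25.
Iteration 4: no further components; recursion stops.
Total rows emitted: 9.

9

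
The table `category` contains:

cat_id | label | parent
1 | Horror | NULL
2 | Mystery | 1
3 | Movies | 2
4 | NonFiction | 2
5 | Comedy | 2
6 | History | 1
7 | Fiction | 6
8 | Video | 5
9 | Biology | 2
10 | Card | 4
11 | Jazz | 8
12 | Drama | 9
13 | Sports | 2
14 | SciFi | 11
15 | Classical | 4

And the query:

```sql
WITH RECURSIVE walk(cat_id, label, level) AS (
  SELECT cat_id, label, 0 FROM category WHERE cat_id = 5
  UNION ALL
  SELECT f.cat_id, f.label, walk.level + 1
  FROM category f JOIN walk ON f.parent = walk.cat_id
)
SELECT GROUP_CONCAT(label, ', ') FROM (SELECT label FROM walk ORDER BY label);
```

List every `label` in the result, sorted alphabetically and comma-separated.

Comedy, Jazz, SciFi, Video

Base: cat_id=5 (Comedy) at level 0.
Iteration 1: rows with parent in {5} -> Video (id 8, level 1).
Iteration 2: rows with parent in {8} -> Jazz (id 11, level 2).
Iteration 3: rows with parent in {11} -> SciFi (id 14, level 3).
Iteration 4: no rows with parent in {14}; recursion stops.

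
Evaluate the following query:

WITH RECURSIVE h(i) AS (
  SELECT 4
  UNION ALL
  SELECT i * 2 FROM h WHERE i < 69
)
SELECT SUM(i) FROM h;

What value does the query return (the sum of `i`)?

Base: i=4.
Iteration 1: 4 < 69 holds -> i = 4 * 2 = 8.
Iteration 2: 8 < 69 holds -> i = 8 * 2 = 16.
Iteration 3: 16 < 69 holds -> i = 16 * 2 = 32.
Iteration 4: 32 < 69 holds -> i = 32 * 2 = 64.
Iteration 5: 64 < 69 holds -> i = 64 * 2 = 128.
Iteration 6: 128 < 69 fails; recursion stops.
SUM(i) = 4 + 8 + 16 + 32 + 64 + 128 = 252.

252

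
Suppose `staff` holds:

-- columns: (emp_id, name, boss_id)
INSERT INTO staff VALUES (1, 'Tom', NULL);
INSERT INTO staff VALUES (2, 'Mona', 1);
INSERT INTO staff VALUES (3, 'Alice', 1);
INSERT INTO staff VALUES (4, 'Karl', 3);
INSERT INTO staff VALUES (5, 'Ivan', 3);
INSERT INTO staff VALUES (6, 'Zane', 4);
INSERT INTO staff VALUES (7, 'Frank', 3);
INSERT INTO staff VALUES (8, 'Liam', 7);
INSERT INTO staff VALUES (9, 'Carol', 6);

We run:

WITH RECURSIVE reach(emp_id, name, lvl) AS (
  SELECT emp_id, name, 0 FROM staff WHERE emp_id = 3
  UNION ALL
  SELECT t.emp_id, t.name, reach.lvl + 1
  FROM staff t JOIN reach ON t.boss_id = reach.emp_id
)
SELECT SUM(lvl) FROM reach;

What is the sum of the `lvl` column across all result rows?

Base: emp_id=3 (Alice) at lvl 0.
Iteration 1: rows with boss_id in {3} -> Karl (id 4, lvl 1), Ivan (id 5, lvl 1), Frank (id 7, lvl 1).
Iteration 2: rows with boss_id in {4,5,7} -> Zane (id 6, lvl 2), Liam (id 8, lvl 2).
Iteration 3: rows with boss_id in {6,8} -> Carol (id 9, lvl 3).
Iteration 4: no rows with boss_id in {9}; recursion stops.
SUM(lvl) = 0 + 1 + 1 + 1 + 2 + 2 + 3 = 10.

10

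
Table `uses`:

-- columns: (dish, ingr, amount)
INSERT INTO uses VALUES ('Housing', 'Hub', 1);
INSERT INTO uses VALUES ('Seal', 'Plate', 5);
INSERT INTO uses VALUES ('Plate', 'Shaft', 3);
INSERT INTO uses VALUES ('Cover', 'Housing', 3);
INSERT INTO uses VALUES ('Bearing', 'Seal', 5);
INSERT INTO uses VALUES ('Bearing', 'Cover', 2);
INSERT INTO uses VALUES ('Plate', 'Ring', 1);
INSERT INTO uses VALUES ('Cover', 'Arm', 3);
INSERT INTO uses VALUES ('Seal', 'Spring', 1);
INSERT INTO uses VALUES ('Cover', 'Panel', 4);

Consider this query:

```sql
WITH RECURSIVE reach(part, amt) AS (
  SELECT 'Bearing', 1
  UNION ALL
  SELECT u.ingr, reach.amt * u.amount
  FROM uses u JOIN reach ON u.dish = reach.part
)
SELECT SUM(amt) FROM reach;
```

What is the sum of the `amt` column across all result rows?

164

Base: (Bearing, amt=1).
Iteration 1: components of {Bearing} -> Cover = 1*2 = 2, Seal = 1*5 = 5.
Iteration 2: components of {Cover,Seal} -> Arm = 2*3 = 6, Housing = 2*3 = 6, Panel = 2*4 = 8, Plate = 5*5 = 25, Spring = 5*1 = 5.
Iteration 3: components of {Arm,Housing,Panel,Plate,Spring} -> Hub = 6*1 = 6, Ring = 25*1 = 25, Shaft = 25*3 = 75.
Iteration 4: no further components; recursion stops.
SUM(amt) = 1 + 5 + 2 + 25 + 5 + 6 + 8 + 6 + 75 + 25 + 6 = 164.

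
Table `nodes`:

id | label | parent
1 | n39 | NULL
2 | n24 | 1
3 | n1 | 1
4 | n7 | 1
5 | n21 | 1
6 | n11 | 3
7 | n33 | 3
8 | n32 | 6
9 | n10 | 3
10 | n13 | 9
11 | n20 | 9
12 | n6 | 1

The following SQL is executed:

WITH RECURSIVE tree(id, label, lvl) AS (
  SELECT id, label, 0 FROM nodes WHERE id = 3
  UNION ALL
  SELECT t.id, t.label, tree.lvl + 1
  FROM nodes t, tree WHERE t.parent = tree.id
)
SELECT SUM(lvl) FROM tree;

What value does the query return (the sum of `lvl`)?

9

Base: id=3 (n1) at lvl 0.
Iteration 1: rows with parent in {3} -> n11 (id 6, lvl 1), n33 (id 7, lvl 1), n10 (id 9, lvl 1).
Iteration 2: rows with parent in {6,7,9} -> n32 (id 8, lvl 2), n13 (id 10, lvl 2), n20 (id 11, lvl 2).
Iteration 3: no rows with parent in {8,10,11}; recursion stops.
SUM(lvl) = 0 + 1 + 1 + 1 + 2 + 2 + 2 = 9.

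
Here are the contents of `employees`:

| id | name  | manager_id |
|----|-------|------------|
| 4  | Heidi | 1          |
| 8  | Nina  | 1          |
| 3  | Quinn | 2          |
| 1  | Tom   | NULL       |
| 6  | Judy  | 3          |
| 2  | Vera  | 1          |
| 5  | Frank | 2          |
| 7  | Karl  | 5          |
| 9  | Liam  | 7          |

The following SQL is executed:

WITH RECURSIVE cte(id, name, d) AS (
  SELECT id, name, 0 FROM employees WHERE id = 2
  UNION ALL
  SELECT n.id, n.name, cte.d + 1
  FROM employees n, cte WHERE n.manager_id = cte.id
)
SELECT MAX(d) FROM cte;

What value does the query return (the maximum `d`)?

Base: id=2 (Vera) at d 0.
Iteration 1: rows with manager_id in {2} -> Quinn (id 3, d 1), Frank (id 5, d 1).
Iteration 2: rows with manager_id in {3,5} -> Judy (id 6, d 2), Karl (id 7, d 2).
Iteration 3: rows with manager_id in {6,7} -> Liam (id 9, d 3).
Iteration 4: no rows with manager_id in {9}; recursion stops.
d values: 0, 1, 1, 2, 2, 3; the maximum is 3.

3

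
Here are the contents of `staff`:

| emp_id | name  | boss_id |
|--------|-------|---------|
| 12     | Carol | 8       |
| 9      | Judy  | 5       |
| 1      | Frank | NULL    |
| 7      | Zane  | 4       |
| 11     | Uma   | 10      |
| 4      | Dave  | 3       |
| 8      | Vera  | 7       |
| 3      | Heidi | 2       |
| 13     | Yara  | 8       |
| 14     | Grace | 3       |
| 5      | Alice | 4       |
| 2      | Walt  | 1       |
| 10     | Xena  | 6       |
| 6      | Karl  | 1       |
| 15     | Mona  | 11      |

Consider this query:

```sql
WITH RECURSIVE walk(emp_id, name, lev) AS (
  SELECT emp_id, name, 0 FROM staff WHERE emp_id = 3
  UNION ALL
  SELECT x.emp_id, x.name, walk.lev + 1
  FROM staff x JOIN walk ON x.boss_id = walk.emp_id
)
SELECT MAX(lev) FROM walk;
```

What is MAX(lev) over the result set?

4

Base: emp_id=3 (Heidi) at lev 0.
Iteration 1: rows with boss_id in {3} -> Dave (id 4, lev 1), Grace (id 14, lev 1).
Iteration 2: rows with boss_id in {4,14} -> Alice (id 5, lev 2), Zane (id 7, lev 2).
Iteration 3: rows with boss_id in {5,7} -> Vera (id 8, lev 3), Judy (id 9, lev 3).
Iteration 4: rows with boss_id in {8,9} -> Carol (id 12, lev 4), Yara (id 13, lev 4).
Iteration 5: no rows with boss_id in {12,13}; recursion stops.
lev values: 0, 1, 1, 2, 2, 3, 3, 4, 4; the maximum is 4.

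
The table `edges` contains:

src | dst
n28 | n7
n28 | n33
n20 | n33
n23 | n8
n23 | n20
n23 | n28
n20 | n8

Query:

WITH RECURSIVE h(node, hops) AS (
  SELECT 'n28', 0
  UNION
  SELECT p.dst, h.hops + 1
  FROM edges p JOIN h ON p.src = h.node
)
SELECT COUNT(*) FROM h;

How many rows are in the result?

3

Base: (n28, hops=0).
Iteration 1: edges from {n28} -> (n33, hops=1), (n7, hops=1).
Iteration 2: no outgoing edges from {n33,n7}; recursion stops.
Total rows emitted: 3.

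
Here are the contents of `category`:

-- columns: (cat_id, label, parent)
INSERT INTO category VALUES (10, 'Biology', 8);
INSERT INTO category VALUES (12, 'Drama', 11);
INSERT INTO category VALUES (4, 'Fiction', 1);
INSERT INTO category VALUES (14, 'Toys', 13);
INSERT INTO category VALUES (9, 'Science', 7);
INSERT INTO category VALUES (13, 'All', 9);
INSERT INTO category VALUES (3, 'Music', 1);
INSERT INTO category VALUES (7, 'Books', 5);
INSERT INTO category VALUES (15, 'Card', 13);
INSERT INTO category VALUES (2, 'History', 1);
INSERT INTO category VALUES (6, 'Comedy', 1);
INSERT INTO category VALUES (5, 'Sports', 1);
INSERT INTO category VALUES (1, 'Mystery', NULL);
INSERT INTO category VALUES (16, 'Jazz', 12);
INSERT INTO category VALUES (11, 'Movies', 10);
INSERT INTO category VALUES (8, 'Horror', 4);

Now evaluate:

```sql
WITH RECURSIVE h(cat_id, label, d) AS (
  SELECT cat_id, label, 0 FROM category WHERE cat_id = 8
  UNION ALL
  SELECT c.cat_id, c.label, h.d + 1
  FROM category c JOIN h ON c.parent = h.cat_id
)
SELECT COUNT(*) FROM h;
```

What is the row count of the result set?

5

Base: cat_id=8 (Horror) at d 0.
Iteration 1: rows with parent in {8} -> Biology (id 10, d 1).
Iteration 2: rows with parent in {10} -> Movies (id 11, d 2).
Iteration 3: rows with parent in {11} -> Drama (id 12, d 3).
Iteration 4: rows with parent in {12} -> Jazz (id 16, d 4).
Iteration 5: no rows with parent in {16}; recursion stops.
Total rows emitted: 5.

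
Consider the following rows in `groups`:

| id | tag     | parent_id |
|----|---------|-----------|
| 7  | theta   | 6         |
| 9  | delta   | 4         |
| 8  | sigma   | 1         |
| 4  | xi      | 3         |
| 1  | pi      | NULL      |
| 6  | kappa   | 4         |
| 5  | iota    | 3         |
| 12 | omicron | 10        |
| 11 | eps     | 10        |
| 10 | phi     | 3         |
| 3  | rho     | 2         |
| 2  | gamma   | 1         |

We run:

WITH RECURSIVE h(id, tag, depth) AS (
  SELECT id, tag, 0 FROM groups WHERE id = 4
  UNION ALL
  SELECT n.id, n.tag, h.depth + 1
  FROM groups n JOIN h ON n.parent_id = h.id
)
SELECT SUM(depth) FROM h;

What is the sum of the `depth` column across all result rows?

Base: id=4 (xi) at depth 0.
Iteration 1: rows with parent_id in {4} -> kappa (id 6, depth 1), delta (id 9, depth 1).
Iteration 2: rows with parent_id in {6,9} -> theta (id 7, depth 2).
Iteration 3: no rows with parent_id in {7}; recursion stops.
SUM(depth) = 0 + 1 + 1 + 2 = 4.

4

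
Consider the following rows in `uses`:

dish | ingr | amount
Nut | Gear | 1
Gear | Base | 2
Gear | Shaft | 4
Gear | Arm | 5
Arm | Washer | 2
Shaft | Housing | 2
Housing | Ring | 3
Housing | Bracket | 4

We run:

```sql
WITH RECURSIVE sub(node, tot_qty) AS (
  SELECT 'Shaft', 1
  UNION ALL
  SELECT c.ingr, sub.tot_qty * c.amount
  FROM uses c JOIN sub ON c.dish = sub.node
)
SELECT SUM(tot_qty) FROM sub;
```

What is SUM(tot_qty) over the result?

Base: (Shaft, tot_qty=1).
Iteration 1: components of {Shaft} -> Housing = 1*2 = 2.
Iteration 2: components of {Housing} -> Bracket = 2*4 = 8, Ring = 2*3 = 6.
Iteration 3: no further components; recursion stops.
SUM(tot_qty) = 1 + 2 + 6 + 8 = 17.

17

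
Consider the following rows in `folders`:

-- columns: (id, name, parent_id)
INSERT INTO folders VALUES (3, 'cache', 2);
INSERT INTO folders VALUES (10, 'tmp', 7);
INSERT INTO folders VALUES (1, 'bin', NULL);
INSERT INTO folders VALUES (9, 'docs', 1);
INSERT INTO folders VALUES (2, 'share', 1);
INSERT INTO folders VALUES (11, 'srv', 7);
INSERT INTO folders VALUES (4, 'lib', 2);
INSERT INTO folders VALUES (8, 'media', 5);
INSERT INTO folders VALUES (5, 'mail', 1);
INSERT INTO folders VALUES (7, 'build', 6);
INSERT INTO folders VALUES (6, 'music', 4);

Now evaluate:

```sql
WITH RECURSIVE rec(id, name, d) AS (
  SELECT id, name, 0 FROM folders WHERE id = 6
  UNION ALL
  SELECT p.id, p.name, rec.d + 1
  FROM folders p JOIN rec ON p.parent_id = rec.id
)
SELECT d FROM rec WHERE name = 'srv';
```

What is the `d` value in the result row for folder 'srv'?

2

Base: id=6 (music) at d 0.
Iteration 1: rows with parent_id in {6} -> build (id 7, d 1).
Iteration 2: rows with parent_id in {7} -> tmp (id 10, d 2), srv (id 11, d 2).
Iteration 3: no rows with parent_id in {10,11}; recursion stops.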